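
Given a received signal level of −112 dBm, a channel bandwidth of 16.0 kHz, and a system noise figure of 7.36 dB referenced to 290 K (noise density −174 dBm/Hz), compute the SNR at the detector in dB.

12.6 dB

Noise floor: N = −174 + 10 log₁₀(B) + NF
10 log₁₀(1.60×10⁴) = 42.04 dB
N = −174 + 42.04 + 7.36 = −124.60 dBm
SNR = P_sig − N = −112 − (−124.60) = 12.60 dB → 12.6 dB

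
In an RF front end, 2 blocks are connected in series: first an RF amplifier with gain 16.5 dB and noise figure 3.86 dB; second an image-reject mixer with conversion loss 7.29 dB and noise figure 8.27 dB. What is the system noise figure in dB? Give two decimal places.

4.08 dB

Convert to linear (a loss of L dB is a gain of −L dB): F_i = 10^(NF_i/10), G_i = 10^(G_i,dB/10)
  Stage 1: F_1 = 10^(3.86/10) = 2.432, G_1 = 10^(16.5/10) = 44.67
  Stage 2: F_2 = 10^(8.27/10) = 6.714, G_2 = 10^(−7.29/10) = 0.1866
Friis cascade:
  F = 2.432 + (6.714 − 1)/44.67 = 2.560
NF = 10 log₁₀(2.560) = 4.08 dB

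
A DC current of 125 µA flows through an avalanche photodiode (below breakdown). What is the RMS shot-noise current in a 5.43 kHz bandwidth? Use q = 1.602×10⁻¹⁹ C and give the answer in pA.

466 pA

I_n = √(2qI·B)
2qI·B = 2 × 1.602×10⁻¹⁹ × 1.25×10⁻⁴ × 5.43×10³ = 2.17×10⁻¹⁹ A²
I_n = √(2.17×10⁻¹⁹) = 4.66×10⁻¹⁰ A = 466 pA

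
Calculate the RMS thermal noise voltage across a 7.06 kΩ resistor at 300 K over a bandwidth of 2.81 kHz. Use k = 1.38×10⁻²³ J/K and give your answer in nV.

573 nV

V_n = √(4kTRB)
4kTRB = 4 × 1.38×10⁻²³ × 300 × 7.06×10³ × 2.81×10³ = 3.29×10⁻¹³ V²
V_n = √(3.29×10⁻¹³) = 5.73×10⁻⁷ V = 573 nV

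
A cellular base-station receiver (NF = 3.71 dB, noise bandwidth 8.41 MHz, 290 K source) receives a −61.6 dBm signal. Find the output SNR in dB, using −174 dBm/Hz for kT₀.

39.4 dB

Noise floor: N = −174 + 10 log₁₀(B) + NF
10 log₁₀(8.41×10⁶) = 69.25 dB
N = −174 + 69.25 + 3.71 = −101.04 dBm
SNR = P_sig − N = −61.6 − (−101.04) = 39.44 dB → 39.4 dB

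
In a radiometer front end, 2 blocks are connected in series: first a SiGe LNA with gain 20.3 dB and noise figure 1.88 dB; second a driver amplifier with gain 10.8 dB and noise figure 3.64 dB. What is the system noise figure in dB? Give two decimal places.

Convert to linear (a loss of L dB is a gain of −L dB): F_i = 10^(NF_i/10), G_i = 10^(G_i,dB/10)
  Stage 1: F_1 = 10^(1.88/10) = 1.542, G_1 = 10^(20.3/10) = 107.2
  Stage 2: F_2 = 10^(3.64/10) = 2.312, G_2 = 10^(10.8/10) = 12.02
Friis cascade:
  F = 1.542 + (2.312 − 1)/107.2 = 1.554
NF = 10 log₁₀(1.554) = 1.91 dB

1.91 dB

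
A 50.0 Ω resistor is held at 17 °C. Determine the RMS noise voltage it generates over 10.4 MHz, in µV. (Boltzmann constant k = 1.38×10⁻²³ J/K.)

T = 17 °C + 273.15 = 290.15 K
V_n = √(4kTRB)
4kTRB = 4 × 1.38×10⁻²³ × 290.15 × 5.00×10¹ × 1.04×10⁷ = 8.33×10⁻¹² V²
V_n = √(8.33×10⁻¹²) = 2.89×10⁻⁶ V = 2.89 µV

2.89 µV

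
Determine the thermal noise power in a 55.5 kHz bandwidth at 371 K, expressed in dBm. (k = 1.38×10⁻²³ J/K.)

−125.5 dBm

P_n = kTB = 1.38×10⁻²³ × 371 × 5.55×10⁴ = 2.84×10⁻¹⁶ W
In dBm: 10 log₁₀(2.84×10⁻¹⁶ / 10⁻³) = −125.5 dBm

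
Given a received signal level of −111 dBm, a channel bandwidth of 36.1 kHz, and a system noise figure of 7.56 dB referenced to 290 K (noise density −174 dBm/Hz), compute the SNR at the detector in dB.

9.9 dB

Noise floor: N = −174 + 10 log₁₀(B) + NF
10 log₁₀(3.61×10⁴) = 45.58 dB
N = −174 + 45.58 + 7.56 = −120.86 dBm
SNR = P_sig − N = −111 − (−120.86) = 9.86 dB → 9.9 dB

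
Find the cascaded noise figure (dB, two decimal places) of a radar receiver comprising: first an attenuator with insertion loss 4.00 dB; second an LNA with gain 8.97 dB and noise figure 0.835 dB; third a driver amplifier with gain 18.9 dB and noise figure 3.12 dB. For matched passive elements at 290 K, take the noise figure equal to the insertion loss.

5.29 dB

Convert to linear (a loss of L dB is a gain of −L dB): F_i = 10^(NF_i/10), G_i = 10^(G_i,dB/10)
  Stage 1: F_1 = 10^(4.00/10) = 2.512, G_1 = 10^(−4.00/10) = 0.3981
  Stage 2: F_2 = 10^(0.835/10) = 1.212, G_2 = 10^(8.97/10) = 7.889
  Stage 3: F_3 = 10^(3.12/10) = 2.051, G_3 = 10^(18.9/10) = 77.62
Friis cascade:
  F = 2.512 + (1.212 − 1)/0.3981 + (2.051 − 1)/3.141 = 3.379
NF = 10 log₁₀(3.379) = 5.29 dB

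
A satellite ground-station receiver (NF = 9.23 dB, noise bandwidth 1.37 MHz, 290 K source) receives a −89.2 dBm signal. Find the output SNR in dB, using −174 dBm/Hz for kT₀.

14.2 dB

Noise floor: N = −174 + 10 log₁₀(B) + NF
10 log₁₀(1.37×10⁶) = 61.37 dB
N = −174 + 61.37 + 9.23 = −103.40 dBm
SNR = P_sig − N = −89.2 − (−103.40) = 14.20 dB → 14.2 dB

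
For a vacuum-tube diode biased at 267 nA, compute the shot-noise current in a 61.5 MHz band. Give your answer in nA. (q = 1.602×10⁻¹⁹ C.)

2.29 nA

I_n = √(2qI·B)
2qI·B = 2 × 1.602×10⁻¹⁹ × 2.67×10⁻⁷ × 6.15×10⁷ = 5.26×10⁻¹⁸ A²
I_n = √(5.26×10⁻¹⁸) = 2.29×10⁻⁹ A = 2.29 nA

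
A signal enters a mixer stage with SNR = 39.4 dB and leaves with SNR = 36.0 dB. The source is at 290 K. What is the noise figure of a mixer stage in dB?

NF (dB) = SNR_in(dB) − SNR_out(dB) when the source is at T₀
NF = 39.4 − 36.0 = 3.4 dB

3.4 dB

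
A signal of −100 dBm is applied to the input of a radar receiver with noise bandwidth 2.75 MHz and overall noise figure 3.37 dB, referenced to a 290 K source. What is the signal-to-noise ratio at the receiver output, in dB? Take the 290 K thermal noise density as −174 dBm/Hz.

Noise floor: N = −174 + 10 log₁₀(B) + NF
10 log₁₀(2.75×10⁶) = 64.39 dB
N = −174 + 64.39 + 3.37 = −106.24 dBm
SNR = P_sig − N = −100 − (−106.24) = 6.24 dB → 6.2 dB

6.2 dB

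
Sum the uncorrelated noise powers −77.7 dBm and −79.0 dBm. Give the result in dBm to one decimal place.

−75.3 dBm

Convert to linear, add, convert back:
P₁ = 1.70×10⁻¹¹ W, P₂ = 1.26×10⁻¹¹ W
P_tot = 2.96×10⁻¹¹ W → 10 log₁₀(P_tot / 10⁻³) = −75.3 dBm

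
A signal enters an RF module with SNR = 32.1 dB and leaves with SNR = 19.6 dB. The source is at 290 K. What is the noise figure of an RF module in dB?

NF (dB) = SNR_in(dB) − SNR_out(dB) when the source is at T₀
NF = 32.1 − 19.6 = 12.5 dB

12.5 dB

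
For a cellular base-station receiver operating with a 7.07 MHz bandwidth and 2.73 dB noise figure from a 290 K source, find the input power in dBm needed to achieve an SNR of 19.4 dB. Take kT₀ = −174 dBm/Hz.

Sensitivity = −174 + 10 log₁₀(B) + NF + SNR_min
= −174 + 68.49 + 2.73 + 19.4
= −83.38 dBm → −83.4 dBm

−83.4 dBm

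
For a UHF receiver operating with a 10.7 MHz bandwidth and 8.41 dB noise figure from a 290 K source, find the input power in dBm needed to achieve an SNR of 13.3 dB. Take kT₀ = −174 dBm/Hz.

Sensitivity = −174 + 10 log₁₀(B) + NF + SNR_min
= −174 + 70.29 + 8.41 + 13.3
= −82.00 dBm → −82.0 dBm

−82.0 dBm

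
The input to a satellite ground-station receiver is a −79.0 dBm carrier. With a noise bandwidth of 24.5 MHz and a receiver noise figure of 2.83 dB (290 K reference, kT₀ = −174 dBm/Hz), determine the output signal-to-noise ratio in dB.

Noise floor: N = −174 + 10 log₁₀(B) + NF
10 log₁₀(2.45×10⁷) = 73.89 dB
N = −174 + 73.89 + 2.83 = −97.28 dBm
SNR = P_sig − N = −79.0 − (−97.28) = 18.28 dB → 18.3 dB

18.3 dB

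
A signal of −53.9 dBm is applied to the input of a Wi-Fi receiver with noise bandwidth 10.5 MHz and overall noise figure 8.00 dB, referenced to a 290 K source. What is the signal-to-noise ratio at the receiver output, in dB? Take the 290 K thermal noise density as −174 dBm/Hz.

Noise floor: N = −174 + 10 log₁₀(B) + NF
10 log₁₀(1.05×10⁷) = 70.21 dB
N = −174 + 70.21 + 8.00 = −95.79 dBm
SNR = P_sig − N = −53.9 − (−95.79) = 41.89 dB → 41.9 dB

41.9 dB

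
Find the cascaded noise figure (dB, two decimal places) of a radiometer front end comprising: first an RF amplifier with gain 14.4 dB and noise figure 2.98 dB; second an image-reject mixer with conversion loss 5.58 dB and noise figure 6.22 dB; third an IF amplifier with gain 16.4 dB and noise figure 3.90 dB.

3.60 dB

Convert to linear (a loss of L dB is a gain of −L dB): F_i = 10^(NF_i/10), G_i = 10^(G_i,dB/10)
  Stage 1: F_1 = 10^(2.98/10) = 1.986, G_1 = 10^(14.4/10) = 27.54
  Stage 2: F_2 = 10^(6.22/10) = 4.188, G_2 = 10^(−5.58/10) = 0.2767
  Stage 3: F_3 = 10^(3.90/10) = 2.455, G_3 = 10^(16.4/10) = 43.65
Friis cascade:
  F = 1.986 + (4.188 − 1)/27.54 + (2.455 − 1)/7.621 = 2.293
NF = 10 log₁₀(2.293) = 3.60 dB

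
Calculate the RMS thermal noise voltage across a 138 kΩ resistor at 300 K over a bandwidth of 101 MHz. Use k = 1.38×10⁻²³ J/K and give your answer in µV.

480 µV

V_n = √(4kTRB)
4kTRB = 4 × 1.38×10⁻²³ × 300 × 1.38×10⁵ × 1.01×10⁸ = 2.31×10⁻⁷ V²
V_n = √(2.31×10⁻⁷) = 4.80×10⁻⁴ V = 480 µV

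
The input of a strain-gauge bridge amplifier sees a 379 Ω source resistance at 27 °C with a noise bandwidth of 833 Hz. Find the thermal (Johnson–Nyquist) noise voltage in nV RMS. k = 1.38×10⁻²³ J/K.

T = 27 °C + 273.15 = 300.15 K
V_n = √(4kTRB)
4kTRB = 4 × 1.38×10⁻²³ × 300.15 × 3.79×10² × 8.33×10² = 5.23×10⁻¹⁵ V²
V_n = √(5.23×10⁻¹⁵) = 7.23×10⁻⁸ V = 72.3 nV

72.3 nV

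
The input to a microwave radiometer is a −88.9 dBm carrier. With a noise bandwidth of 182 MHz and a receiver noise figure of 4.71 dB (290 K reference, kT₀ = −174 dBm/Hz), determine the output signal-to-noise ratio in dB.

−2.2 dB

Noise floor: N = −174 + 10 log₁₀(B) + NF
10 log₁₀(1.82×10⁸) = 82.6 dB
N = −174 + 82.6 + 4.71 = −86.69 dBm
SNR = P_sig − N = −88.9 − (−86.69) = −2.21 dB → −2.2 dB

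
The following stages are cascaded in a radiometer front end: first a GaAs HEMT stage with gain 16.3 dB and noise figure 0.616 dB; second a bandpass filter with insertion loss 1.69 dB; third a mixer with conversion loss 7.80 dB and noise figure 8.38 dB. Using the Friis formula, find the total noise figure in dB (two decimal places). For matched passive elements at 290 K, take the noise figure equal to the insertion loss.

Convert to linear (a loss of L dB is a gain of −L dB): F_i = 10^(NF_i/10), G_i = 10^(G_i,dB/10)
  Stage 1: F_1 = 10^(0.616/10) = 1.152, G_1 = 10^(16.3/10) = 42.66
  Stage 2: F_2 = 10^(1.69/10) = 1.476, G_2 = 10^(−1.69/10) = 0.6776
  Stage 3: F_3 = 10^(8.38/10) = 6.887, G_3 = 10^(−7.80/10) = 0.1660
Friis cascade:
  F = 1.152 + (1.476 − 1)/42.66 + (6.887 − 1)/28.91 = 1.367
NF = 10 log₁₀(1.367) = 1.36 dB

1.36 dB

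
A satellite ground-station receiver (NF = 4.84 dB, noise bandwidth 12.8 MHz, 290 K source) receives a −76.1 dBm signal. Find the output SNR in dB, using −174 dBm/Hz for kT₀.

22.0 dB

Noise floor: N = −174 + 10 log₁₀(B) + NF
10 log₁₀(1.28×10⁷) = 71.07 dB
N = −174 + 71.07 + 4.84 = −98.09 dBm
SNR = P_sig − N = −76.1 − (−98.09) = 21.99 dB → 22.0 dB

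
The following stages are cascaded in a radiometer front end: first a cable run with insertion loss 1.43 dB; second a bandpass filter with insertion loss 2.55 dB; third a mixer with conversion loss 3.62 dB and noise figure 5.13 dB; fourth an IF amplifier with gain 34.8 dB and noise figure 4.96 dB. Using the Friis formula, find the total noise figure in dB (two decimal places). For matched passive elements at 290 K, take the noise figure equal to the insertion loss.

13.10 dB

Convert to linear (a loss of L dB is a gain of −L dB): F_i = 10^(NF_i/10), G_i = 10^(G_i,dB/10)
  Stage 1: F_1 = 10^(1.43/10) = 1.390, G_1 = 10^(−1.43/10) = 0.7194
  Stage 2: F_2 = 10^(2.55/10) = 1.799, G_2 = 10^(−2.55/10) = 0.5559
  Stage 3: F_3 = 10^(5.13/10) = 3.258, G_3 = 10^(−3.62/10) = 0.4345
  Stage 4: F_4 = 10^(4.96/10) = 3.133, G_4 = 10^(34.8/10) = 3020
Friis cascade:
  F = 1.390 + (1.799 − 1)/0.7194 + (3.258 − 1)/0.3999 + (3.133 − 1)/0.1738 = 20.42
NF = 10 log₁₀(20.42) = 13.10 dB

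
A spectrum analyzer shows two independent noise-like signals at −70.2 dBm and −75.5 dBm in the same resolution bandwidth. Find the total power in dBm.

Convert to linear, add, convert back:
P₁ = 9.55×10⁻¹¹ W, P₂ = 2.82×10⁻¹¹ W
P_tot = 1.24×10⁻¹⁰ W → 10 log₁₀(P_tot / 10⁻³) = −69.1 dBm

−69.1 dBm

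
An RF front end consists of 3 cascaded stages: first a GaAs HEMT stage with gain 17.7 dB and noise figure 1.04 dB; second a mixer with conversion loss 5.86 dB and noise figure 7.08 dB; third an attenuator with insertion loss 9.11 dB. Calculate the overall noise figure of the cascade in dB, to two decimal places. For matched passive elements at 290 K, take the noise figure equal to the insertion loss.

Convert to linear (a loss of L dB is a gain of −L dB): F_i = 10^(NF_i/10), G_i = 10^(G_i,dB/10)
  Stage 1: F_1 = 10^(1.04/10) = 1.271, G_1 = 10^(17.7/10) = 58.88
  Stage 2: F_2 = 10^(7.08/10) = 5.105, G_2 = 10^(−5.86/10) = 0.2594
  Stage 3: F_3 = 10^(9.11/10) = 8.147, G_3 = 10^(−9.11/10) = 0.1227
Friis cascade:
  F = 1.271 + (5.105 − 1)/58.88 + (8.147 − 1)/15.28 = 1.808
NF = 10 log₁₀(1.808) = 2.57 dB

2.57 dB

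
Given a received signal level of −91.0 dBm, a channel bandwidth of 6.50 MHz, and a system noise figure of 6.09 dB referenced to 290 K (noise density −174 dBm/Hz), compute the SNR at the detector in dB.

Noise floor: N = −174 + 10 log₁₀(B) + NF
10 log₁₀(6.50×10⁶) = 68.13 dB
N = −174 + 68.13 + 6.09 = −99.78 dBm
SNR = P_sig − N = −91.0 − (−99.78) = 8.78 dB → 8.8 dB

8.8 dB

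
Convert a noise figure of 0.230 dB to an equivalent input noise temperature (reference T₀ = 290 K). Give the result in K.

F = 10^(0.230/10) = 1.05439
T_e = (F − 1)·T₀ = (1.05439 − 1) × 290 = 15.8 K

15.8 K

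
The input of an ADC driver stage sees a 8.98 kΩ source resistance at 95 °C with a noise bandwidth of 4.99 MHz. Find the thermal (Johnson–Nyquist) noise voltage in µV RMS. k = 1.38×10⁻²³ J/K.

T = 95 °C + 273.15 = 368.15 K
V_n = √(4kTRB)
4kTRB = 4 × 1.38×10⁻²³ × 368.15 × 8.98×10³ × 4.99×10⁶ = 9.11×10⁻¹⁰ V²
V_n = √(9.11×10⁻¹⁰) = 3.02×10⁻⁵ V = 30.2 µV

30.2 µV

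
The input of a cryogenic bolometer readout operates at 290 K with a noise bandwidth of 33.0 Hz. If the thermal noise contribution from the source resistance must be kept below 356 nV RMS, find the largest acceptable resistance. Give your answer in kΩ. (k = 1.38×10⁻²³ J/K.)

240 kΩ

Johnson–Nyquist: V_n = √(4kTRB) ⇒ R = V_n² / (4kTB)
4kTB = 4 × 1.38×10⁻²³ × 290 × 3.30×10¹ = 5.28×10⁻¹⁹
R = (3.56×10⁻⁷)² / 5.28×10⁻¹⁹ = 2.40×10⁵ Ω = 240 kΩ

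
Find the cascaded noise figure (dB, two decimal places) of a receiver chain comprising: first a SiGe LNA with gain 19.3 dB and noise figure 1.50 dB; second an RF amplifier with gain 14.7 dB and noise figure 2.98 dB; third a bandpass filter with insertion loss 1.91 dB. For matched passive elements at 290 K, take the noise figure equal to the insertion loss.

Convert to linear (a loss of L dB is a gain of −L dB): F_i = 10^(NF_i/10), G_i = 10^(G_i,dB/10)
  Stage 1: F_1 = 10^(1.50/10) = 1.413, G_1 = 10^(19.3/10) = 85.11
  Stage 2: F_2 = 10^(2.98/10) = 1.986, G_2 = 10^(14.7/10) = 29.51
  Stage 3: F_3 = 10^(1.91/10) = 1.552, G_3 = 10^(−1.91/10) = 0.6442
Friis cascade:
  F = 1.413 + (1.986 − 1)/85.11 + (1.552 − 1)/2512 = 1.424
NF = 10 log₁₀(1.424) = 1.54 dB

1.54 dB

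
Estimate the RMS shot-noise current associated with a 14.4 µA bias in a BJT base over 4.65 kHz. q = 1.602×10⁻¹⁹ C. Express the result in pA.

I_n = √(2qI·B)
2qI·B = 2 × 1.602×10⁻¹⁹ × 1.44×10⁻⁵ × 4.65×10³ = 2.15×10⁻²⁰ A²
I_n = √(2.15×10⁻²⁰) = 1.46×10⁻¹⁰ A = 146 pA

146 pA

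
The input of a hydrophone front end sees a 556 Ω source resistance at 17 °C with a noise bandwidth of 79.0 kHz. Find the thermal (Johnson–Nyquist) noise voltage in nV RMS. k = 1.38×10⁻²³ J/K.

T = 17 °C + 273.15 = 290.15 K
V_n = √(4kTRB)
4kTRB = 4 × 1.38×10⁻²³ × 290.15 × 5.56×10² × 7.90×10⁴ = 7.03×10⁻¹³ V²
V_n = √(7.03×10⁻¹³) = 8.39×10⁻⁷ V = 839 nV

839 nV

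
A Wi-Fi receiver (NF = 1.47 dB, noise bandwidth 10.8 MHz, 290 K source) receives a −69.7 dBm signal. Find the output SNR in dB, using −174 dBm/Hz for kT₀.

Noise floor: N = −174 + 10 log₁₀(B) + NF
10 log₁₀(1.08×10⁷) = 70.33 dB
N = −174 + 70.33 + 1.47 = −102.20 dBm
SNR = P_sig − N = −69.7 − (−102.20) = 32.50 dB → 32.5 dB

32.5 dB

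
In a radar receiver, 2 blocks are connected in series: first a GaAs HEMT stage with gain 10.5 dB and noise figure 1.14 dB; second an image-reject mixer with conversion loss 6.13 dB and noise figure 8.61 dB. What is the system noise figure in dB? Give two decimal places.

2.69 dB

Convert to linear (a loss of L dB is a gain of −L dB): F_i = 10^(NF_i/10), G_i = 10^(G_i,dB/10)
  Stage 1: F_1 = 10^(1.14/10) = 1.300, G_1 = 10^(10.5/10) = 11.22
  Stage 2: F_2 = 10^(8.61/10) = 7.261, G_2 = 10^(−6.13/10) = 0.2438
Friis cascade:
  F = 1.300 + (7.261 − 1)/11.22 = 1.858
NF = 10 log₁₀(1.858) = 2.69 dB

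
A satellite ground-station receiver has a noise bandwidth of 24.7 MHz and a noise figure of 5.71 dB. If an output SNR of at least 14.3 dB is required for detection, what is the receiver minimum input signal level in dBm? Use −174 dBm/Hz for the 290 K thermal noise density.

Sensitivity = −174 + 10 log₁₀(B) + NF + SNR_min
= −174 + 73.93 + 5.71 + 14.3
= −80.06 dBm → −80.1 dBm

−80.1 dBm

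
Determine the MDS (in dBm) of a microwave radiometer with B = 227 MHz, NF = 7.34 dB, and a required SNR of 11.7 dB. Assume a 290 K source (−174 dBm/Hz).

−71.4 dBm

Sensitivity = −174 + 10 log₁₀(B) + NF + SNR_min
= −174 + 83.56 + 7.34 + 11.7
= −71.40 dBm → −71.4 dBm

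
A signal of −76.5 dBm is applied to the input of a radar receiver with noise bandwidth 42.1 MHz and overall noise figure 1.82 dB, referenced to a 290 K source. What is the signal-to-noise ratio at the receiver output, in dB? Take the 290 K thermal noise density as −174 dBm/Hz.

Noise floor: N = −174 + 10 log₁₀(B) + NF
10 log₁₀(4.21×10⁷) = 76.24 dB
N = −174 + 76.24 + 1.82 = −95.94 dBm
SNR = P_sig − N = −76.5 − (−95.94) = 19.44 dB → 19.4 dB

19.4 dB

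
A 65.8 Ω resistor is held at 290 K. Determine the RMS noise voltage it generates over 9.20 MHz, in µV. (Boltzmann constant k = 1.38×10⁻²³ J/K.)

V_n = √(4kTRB)
4kTRB = 4 × 1.38×10⁻²³ × 290 × 6.58×10¹ × 9.20×10⁶ = 9.69×10⁻¹² V²
V_n = √(9.69×10⁻¹²) = 3.11×10⁻⁶ V = 3.11 µV

3.11 µV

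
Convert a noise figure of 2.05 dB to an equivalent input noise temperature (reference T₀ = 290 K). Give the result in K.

F = 10^(2.05/10) = 1.60325
T_e = (F − 1)·T₀ = (1.60325 − 1) × 290 = 175 K

175 K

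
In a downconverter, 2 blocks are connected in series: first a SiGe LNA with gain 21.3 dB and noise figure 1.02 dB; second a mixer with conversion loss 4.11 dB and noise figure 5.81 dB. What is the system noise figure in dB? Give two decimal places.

Convert to linear (a loss of L dB is a gain of −L dB): F_i = 10^(NF_i/10), G_i = 10^(G_i,dB/10)
  Stage 1: F_1 = 10^(1.02/10) = 1.265, G_1 = 10^(21.3/10) = 134.9
  Stage 2: F_2 = 10^(5.81/10) = 3.811, G_2 = 10^(−4.11/10) = 0.3882
Friis cascade:
  F = 1.265 + (3.811 − 1)/134.9 = 1.286
NF = 10 log₁₀(1.286) = 1.09 dB

1.09 dB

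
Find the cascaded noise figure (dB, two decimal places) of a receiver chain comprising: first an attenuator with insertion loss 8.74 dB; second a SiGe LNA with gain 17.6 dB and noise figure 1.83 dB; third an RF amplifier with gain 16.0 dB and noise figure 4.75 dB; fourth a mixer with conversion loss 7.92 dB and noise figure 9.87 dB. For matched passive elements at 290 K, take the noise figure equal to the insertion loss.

10.68 dB

Convert to linear (a loss of L dB is a gain of −L dB): F_i = 10^(NF_i/10), G_i = 10^(G_i,dB/10)
  Stage 1: F_1 = 10^(8.74/10) = 7.482, G_1 = 10^(−8.74/10) = 0.1337
  Stage 2: F_2 = 10^(1.83/10) = 1.524, G_2 = 10^(17.6/10) = 57.54
  Stage 3: F_3 = 10^(4.75/10) = 2.985, G_3 = 10^(16.0/10) = 39.81
  Stage 4: F_4 = 10^(9.87/10) = 9.705, G_4 = 10^(−7.92/10) = 0.1614
Friis cascade:
  F = 7.482 + (1.524 − 1)/0.1337 + (2.985 − 1)/7.691 + (9.705 − 1)/306.2 = 11.69
NF = 10 log₁₀(11.69) = 10.68 dB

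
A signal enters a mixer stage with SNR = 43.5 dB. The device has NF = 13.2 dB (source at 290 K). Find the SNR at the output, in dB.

By definition F = SNR_in/SNR_out, so in dB: SNR_out = SNR_in − NF
SNR_out = 43.5 − 13.2 = 30.3 dB

30.3 dB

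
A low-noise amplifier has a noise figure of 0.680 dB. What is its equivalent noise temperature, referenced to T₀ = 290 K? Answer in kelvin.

F = 10^(0.680/10) = 1.1695
T_e = (F − 1)·T₀ = (1.1695 − 1) × 290 = 49.2 K

49.2 K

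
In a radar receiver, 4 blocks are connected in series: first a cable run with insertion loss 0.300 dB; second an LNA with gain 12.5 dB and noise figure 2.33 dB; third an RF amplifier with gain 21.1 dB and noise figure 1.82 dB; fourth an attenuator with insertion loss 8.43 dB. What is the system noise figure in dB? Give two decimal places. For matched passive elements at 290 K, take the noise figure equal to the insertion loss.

Convert to linear (a loss of L dB is a gain of −L dB): F_i = 10^(NF_i/10), G_i = 10^(G_i,dB/10)
  Stage 1: F_1 = 10^(0.300/10) = 1.072, G_1 = 10^(−0.300/10) = 0.9333
  Stage 2: F_2 = 10^(2.33/10) = 1.710, G_2 = 10^(12.5/10) = 17.78
  Stage 3: F_3 = 10^(1.82/10) = 1.521, G_3 = 10^(21.1/10) = 128.8
  Stage 4: F_4 = 10^(8.43/10) = 6.966, G_4 = 10^(−8.43/10) = 0.1435
Friis cascade:
  F = 1.072 + (1.710 − 1)/0.9333 + (1.521 − 1)/16.60 + (6.966 − 1)/2138 = 1.866
NF = 10 log₁₀(1.866) = 2.71 dB

2.71 dB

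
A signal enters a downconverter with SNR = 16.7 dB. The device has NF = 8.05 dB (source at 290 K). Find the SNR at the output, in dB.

By definition F = SNR_in/SNR_out, so in dB: SNR_out = SNR_in − NF
SNR_out = 16.7 − 8.05 = 8.65 dB

8.65 dB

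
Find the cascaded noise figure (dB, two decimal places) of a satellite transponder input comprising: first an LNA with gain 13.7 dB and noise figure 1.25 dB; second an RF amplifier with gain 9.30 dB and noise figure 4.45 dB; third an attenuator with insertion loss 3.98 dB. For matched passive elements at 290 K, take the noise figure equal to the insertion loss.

1.51 dB

Convert to linear (a loss of L dB is a gain of −L dB): F_i = 10^(NF_i/10), G_i = 10^(G_i,dB/10)
  Stage 1: F_1 = 10^(1.25/10) = 1.334, G_1 = 10^(13.7/10) = 23.44
  Stage 2: F_2 = 10^(4.45/10) = 2.786, G_2 = 10^(9.30/10) = 8.511
  Stage 3: F_3 = 10^(3.98/10) = 2.500, G_3 = 10^(−3.98/10) = 0.3999
Friis cascade:
  F = 1.334 + (2.786 − 1)/23.44 + (2.500 − 1)/199.5 = 1.417
NF = 10 log₁₀(1.417) = 1.51 dB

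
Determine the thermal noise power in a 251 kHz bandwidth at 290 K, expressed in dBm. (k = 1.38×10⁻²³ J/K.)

−120.0 dBm

P_n = kTB = 1.38×10⁻²³ × 290 × 2.51×10⁵ = 1.00×10⁻¹⁵ W
In dBm: 10 log₁₀(1.00×10⁻¹⁵ / 10⁻³) = −120.0 dBm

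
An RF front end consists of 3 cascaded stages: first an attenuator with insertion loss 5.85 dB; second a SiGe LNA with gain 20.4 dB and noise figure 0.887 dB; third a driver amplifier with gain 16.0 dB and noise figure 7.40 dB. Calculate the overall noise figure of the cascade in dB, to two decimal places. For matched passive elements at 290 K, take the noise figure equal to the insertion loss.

Convert to linear (a loss of L dB is a gain of −L dB): F_i = 10^(NF_i/10), G_i = 10^(G_i,dB/10)
  Stage 1: F_1 = 10^(5.85/10) = 3.846, G_1 = 10^(−5.85/10) = 0.2600
  Stage 2: F_2 = 10^(0.887/10) = 1.227, G_2 = 10^(20.4/10) = 109.6
  Stage 3: F_3 = 10^(7.40/10) = 5.495, G_3 = 10^(16.0/10) = 39.81
Friis cascade:
  F = 3.846 + (1.227 − 1)/0.2600 + (5.495 − 1)/28.51 = 4.875
NF = 10 log₁₀(4.875) = 6.88 dB

6.88 dB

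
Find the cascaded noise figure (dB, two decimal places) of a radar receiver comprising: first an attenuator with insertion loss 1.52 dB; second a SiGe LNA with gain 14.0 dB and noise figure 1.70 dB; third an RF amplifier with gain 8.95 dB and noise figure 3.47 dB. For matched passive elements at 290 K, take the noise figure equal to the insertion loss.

3.36 dB

Convert to linear (a loss of L dB is a gain of −L dB): F_i = 10^(NF_i/10), G_i = 10^(G_i,dB/10)
  Stage 1: F_1 = 10^(1.52/10) = 1.419, G_1 = 10^(−1.52/10) = 0.7047
  Stage 2: F_2 = 10^(1.70/10) = 1.479, G_2 = 10^(14.0/10) = 25.12
  Stage 3: F_3 = 10^(3.47/10) = 2.223, G_3 = 10^(8.95/10) = 7.852
Friis cascade:
  F = 1.419 + (1.479 − 1)/0.7047 + (2.223 − 1)/17.70 = 2.168
NF = 10 log₁₀(2.168) = 3.36 dB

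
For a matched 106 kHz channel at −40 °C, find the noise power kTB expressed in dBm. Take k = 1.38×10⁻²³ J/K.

−124.7 dBm

T = −40 °C + 273.15 = 233.15 K
P_n = kTB = 1.38×10⁻²³ × 233.15 × 1.06×10⁵ = 3.41×10⁻¹⁶ W
In dBm: 10 log₁₀(3.41×10⁻¹⁶ / 10⁻³) = −124.7 dBm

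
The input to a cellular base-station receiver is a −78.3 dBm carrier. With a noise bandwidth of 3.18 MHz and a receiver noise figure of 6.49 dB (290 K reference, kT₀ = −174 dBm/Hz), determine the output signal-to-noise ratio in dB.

24.2 dB

Noise floor: N = −174 + 10 log₁₀(B) + NF
10 log₁₀(3.18×10⁶) = 65.02 dB
N = −174 + 65.02 + 6.49 = −102.49 dBm
SNR = P_sig − N = −78.3 − (−102.49) = 24.19 dB → 24.2 dB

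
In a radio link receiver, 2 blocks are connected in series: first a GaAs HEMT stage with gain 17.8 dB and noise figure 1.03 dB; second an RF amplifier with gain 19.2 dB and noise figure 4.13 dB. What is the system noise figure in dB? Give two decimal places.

1.12 dB

Convert to linear (a loss of L dB is a gain of −L dB): F_i = 10^(NF_i/10), G_i = 10^(G_i,dB/10)
  Stage 1: F_1 = 10^(1.03/10) = 1.268, G_1 = 10^(17.8/10) = 60.26
  Stage 2: F_2 = 10^(4.13/10) = 2.588, G_2 = 10^(19.2/10) = 83.18
Friis cascade:
  F = 1.268 + (2.588 − 1)/60.26 = 1.294
NF = 10 log₁₀(1.294) = 1.12 dB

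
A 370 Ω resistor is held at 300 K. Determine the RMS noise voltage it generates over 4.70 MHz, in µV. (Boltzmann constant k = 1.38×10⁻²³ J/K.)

5.37 µV

V_n = √(4kTRB)
4kTRB = 4 × 1.38×10⁻²³ × 300 × 3.70×10² × 4.70×10⁶ = 2.88×10⁻¹¹ V²
V_n = √(2.88×10⁻¹¹) = 5.37×10⁻⁶ V = 5.37 µV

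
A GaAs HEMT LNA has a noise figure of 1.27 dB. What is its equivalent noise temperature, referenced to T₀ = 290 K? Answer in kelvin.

F = 10^(1.27/10) = 1.33968
T_e = (F − 1)·T₀ = (1.33968 − 1) × 290 = 98.5 K

98.5 K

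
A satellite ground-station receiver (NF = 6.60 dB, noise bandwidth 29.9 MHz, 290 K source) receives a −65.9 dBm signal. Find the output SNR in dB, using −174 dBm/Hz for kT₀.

26.7 dB

Noise floor: N = −174 + 10 log₁₀(B) + NF
10 log₁₀(2.99×10⁷) = 74.76 dB
N = −174 + 74.76 + 6.60 = −92.64 dBm
SNR = P_sig − N = −65.9 − (−92.64) = 26.74 dB → 26.7 dB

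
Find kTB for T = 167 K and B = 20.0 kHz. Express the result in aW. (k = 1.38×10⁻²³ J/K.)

P_n = kTB = 1.38×10⁻²³ × 167 × 2.00×10⁴ = 4.61×10⁻¹⁷ W = 46.1 aW

46.1 aW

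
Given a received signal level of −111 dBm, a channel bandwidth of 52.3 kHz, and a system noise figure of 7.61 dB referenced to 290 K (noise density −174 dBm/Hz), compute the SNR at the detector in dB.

Noise floor: N = −174 + 10 log₁₀(B) + NF
10 log₁₀(5.23×10⁴) = 47.19 dB
N = −174 + 47.19 + 7.61 = −119.20 dBm
SNR = P_sig − N = −111 − (−119.20) = 8.20 dB → 8.2 dB

8.2 dB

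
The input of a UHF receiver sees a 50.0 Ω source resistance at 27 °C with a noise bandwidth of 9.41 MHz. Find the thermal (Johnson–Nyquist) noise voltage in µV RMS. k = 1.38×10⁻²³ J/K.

T = 27 °C + 273.15 = 300.15 K
V_n = √(4kTRB)
4kTRB = 4 × 1.38×10⁻²³ × 300.15 × 5.00×10¹ × 9.41×10⁶ = 7.80×10⁻¹² V²
V_n = √(7.80×10⁻¹²) = 2.79×10⁻⁶ V = 2.79 µV

2.79 µV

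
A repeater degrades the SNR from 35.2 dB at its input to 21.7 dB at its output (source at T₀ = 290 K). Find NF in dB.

NF (dB) = SNR_in(dB) − SNR_out(dB) when the source is at T₀
NF = 35.2 − 21.7 = 13.5 dB

13.5 dB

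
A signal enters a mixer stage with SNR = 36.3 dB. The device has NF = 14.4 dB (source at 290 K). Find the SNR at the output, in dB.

21.9 dB

By definition F = SNR_in/SNR_out, so in dB: SNR_out = SNR_in − NF
SNR_out = 36.3 − 14.4 = 21.9 dB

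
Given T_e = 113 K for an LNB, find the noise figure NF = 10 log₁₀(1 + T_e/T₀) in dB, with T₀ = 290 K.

1.43 dB

F = 1 + T_e/T₀ = 1 + 113/290 = 1.38966
NF = 10 log₁₀(1.38966) = 1.43 dB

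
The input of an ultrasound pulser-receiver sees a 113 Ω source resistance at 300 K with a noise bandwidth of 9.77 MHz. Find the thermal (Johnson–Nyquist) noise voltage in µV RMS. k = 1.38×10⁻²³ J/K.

V_n = √(4kTRB)
4kTRB = 4 × 1.38×10⁻²³ × 300 × 1.13×10² × 9.77×10⁶ = 1.83×10⁻¹¹ V²
V_n = √(1.83×10⁻¹¹) = 4.28×10⁻⁶ V = 4.28 µV

4.28 µV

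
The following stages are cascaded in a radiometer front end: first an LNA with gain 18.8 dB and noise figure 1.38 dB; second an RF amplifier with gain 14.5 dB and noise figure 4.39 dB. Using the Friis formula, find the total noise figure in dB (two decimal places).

1.45 dB

Convert to linear (a loss of L dB is a gain of −L dB): F_i = 10^(NF_i/10), G_i = 10^(G_i,dB/10)
  Stage 1: F_1 = 10^(1.38/10) = 1.374, G_1 = 10^(18.8/10) = 75.86
  Stage 2: F_2 = 10^(4.39/10) = 2.748, G_2 = 10^(14.5/10) = 28.18
Friis cascade:
  F = 1.374 + (2.748 − 1)/75.86 = 1.397
NF = 10 log₁₀(1.397) = 1.45 dB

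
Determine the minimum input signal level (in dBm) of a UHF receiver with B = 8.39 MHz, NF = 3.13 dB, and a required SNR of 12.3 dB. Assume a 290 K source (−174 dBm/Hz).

Sensitivity = −174 + 10 log₁₀(B) + NF + SNR_min
= −174 + 69.24 + 3.13 + 12.3
= −89.33 dBm → −89.3 dBm

−89.3 dBm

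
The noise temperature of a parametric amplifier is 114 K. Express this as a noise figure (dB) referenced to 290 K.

F = 1 + T_e/T₀ = 1 + 114/290 = 1.3931
NF = 10 log₁₀(1.3931) = 1.44 dB

1.44 dB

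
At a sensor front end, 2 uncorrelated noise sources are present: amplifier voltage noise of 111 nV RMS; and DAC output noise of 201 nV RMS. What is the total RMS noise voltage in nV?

230 nV

Uncorrelated sources add in power (mean-square): V_tot = √(ΣV_i²)
V_tot = √[(1.11×10⁻⁷)² + (2.01×10⁻⁷)²] = 2.30×10⁻⁷ V = 230 nV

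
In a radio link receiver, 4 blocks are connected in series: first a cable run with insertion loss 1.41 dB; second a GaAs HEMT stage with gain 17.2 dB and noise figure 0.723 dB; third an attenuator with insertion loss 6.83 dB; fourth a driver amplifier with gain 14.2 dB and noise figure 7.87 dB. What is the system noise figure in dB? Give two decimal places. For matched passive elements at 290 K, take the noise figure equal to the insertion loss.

Convert to linear (a loss of L dB is a gain of −L dB): F_i = 10^(NF_i/10), G_i = 10^(G_i,dB/10)
  Stage 1: F_1 = 10^(1.41/10) = 1.384, G_1 = 10^(−1.41/10) = 0.7228
  Stage 2: F_2 = 10^(0.723/10) = 1.181, G_2 = 10^(17.2/10) = 52.48
  Stage 3: F_3 = 10^(6.83/10) = 4.819, G_3 = 10^(−6.83/10) = 0.2075
  Stage 4: F_4 = 10^(7.87/10) = 6.124, G_4 = 10^(14.2/10) = 26.30
Friis cascade:
  F = 1.384 + (1.181 − 1)/0.7228 + (4.819 − 1)/37.93 + (6.124 − 1)/7.870 = 2.386
NF = 10 log₁₀(2.386) = 3.78 dB

3.78 dB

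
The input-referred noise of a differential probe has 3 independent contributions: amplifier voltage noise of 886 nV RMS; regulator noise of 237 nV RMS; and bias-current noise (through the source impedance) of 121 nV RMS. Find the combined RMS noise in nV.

Uncorrelated sources add in power (mean-square): V_tot = √(ΣV_i²)
V_tot = √[(8.86×10⁻⁷)² + (2.37×10⁻⁷)² + (1.21×10⁻⁷)²] = 9.25×10⁻⁷ V = 925 nV

925 nV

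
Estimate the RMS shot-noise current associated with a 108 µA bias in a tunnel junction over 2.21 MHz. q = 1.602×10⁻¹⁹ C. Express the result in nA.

8.74 nA

I_n = √(2qI·B)
2qI·B = 2 × 1.602×10⁻¹⁹ × 1.08×10⁻⁴ × 2.21×10⁶ = 7.65×10⁻¹⁷ A²
I_n = √(7.65×10⁻¹⁷) = 8.74×10⁻⁹ A = 8.74 nA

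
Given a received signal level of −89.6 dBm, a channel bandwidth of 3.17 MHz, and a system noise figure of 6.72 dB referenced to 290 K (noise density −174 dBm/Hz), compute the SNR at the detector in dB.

12.7 dB

Noise floor: N = −174 + 10 log₁₀(B) + NF
10 log₁₀(3.17×10⁶) = 65.01 dB
N = −174 + 65.01 + 6.72 = −102.27 dBm
SNR = P_sig − N = −89.6 − (−102.27) = 12.67 dB → 12.7 dB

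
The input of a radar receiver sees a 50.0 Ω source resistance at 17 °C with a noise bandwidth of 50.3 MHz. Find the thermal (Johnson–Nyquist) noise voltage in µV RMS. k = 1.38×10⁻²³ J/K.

T = 17 °C + 273.15 = 290.15 K
V_n = √(4kTRB)
4kTRB = 4 × 1.38×10⁻²³ × 290.15 × 5.00×10¹ × 5.03×10⁷ = 4.03×10⁻¹¹ V²
V_n = √(4.03×10⁻¹¹) = 6.35×10⁻⁶ V = 6.35 µV

6.35 µV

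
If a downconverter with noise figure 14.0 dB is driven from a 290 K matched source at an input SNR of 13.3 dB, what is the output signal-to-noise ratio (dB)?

By definition F = SNR_in/SNR_out, so in dB: SNR_out = SNR_in − NF
SNR_out = 13.3 − 14.0 = −0.7 dB

−0.7 dB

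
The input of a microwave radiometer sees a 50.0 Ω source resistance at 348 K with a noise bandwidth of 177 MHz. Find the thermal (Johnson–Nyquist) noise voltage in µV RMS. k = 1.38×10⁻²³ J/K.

V_n = √(4kTRB)
4kTRB = 4 × 1.38×10⁻²³ × 348 × 5.00×10¹ × 1.77×10⁸ = 1.70×10⁻¹⁰ V²
V_n = √(1.70×10⁻¹⁰) = 1.30×10⁻⁵ V = 13.0 µV

13.0 µV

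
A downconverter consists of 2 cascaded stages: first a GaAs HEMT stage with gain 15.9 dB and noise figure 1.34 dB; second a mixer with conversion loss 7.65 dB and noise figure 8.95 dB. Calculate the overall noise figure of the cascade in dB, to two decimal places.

Convert to linear (a loss of L dB is a gain of −L dB): F_i = 10^(NF_i/10), G_i = 10^(G_i,dB/10)
  Stage 1: F_1 = 10^(1.34/10) = 1.361, G_1 = 10^(15.9/10) = 38.90
  Stage 2: F_2 = 10^(8.95/10) = 7.852, G_2 = 10^(−7.65/10) = 0.1718
Friis cascade:
  F = 1.361 + (7.852 − 1)/38.90 = 1.538
NF = 10 log₁₀(1.538) = 1.87 dB

1.87 dB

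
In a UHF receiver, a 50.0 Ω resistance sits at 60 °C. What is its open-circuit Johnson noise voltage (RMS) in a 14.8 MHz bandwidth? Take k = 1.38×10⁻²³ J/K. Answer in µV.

3.69 µV

T = 60 °C + 273.15 = 333.15 K
V_n = √(4kTRB)
4kTRB = 4 × 1.38×10⁻²³ × 333.15 × 5.00×10¹ × 1.48×10⁷ = 1.36×10⁻¹¹ V²
V_n = √(1.36×10⁻¹¹) = 3.69×10⁻⁶ V = 3.69 µV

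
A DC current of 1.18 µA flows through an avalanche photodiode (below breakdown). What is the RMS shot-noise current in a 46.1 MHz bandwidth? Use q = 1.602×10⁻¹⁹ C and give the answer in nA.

4.17 nA

I_n = √(2qI·B)
2qI·B = 2 × 1.602×10⁻¹⁹ × 1.18×10⁻⁶ × 4.61×10⁷ = 1.74×10⁻¹⁷ A²
I_n = √(1.74×10⁻¹⁷) = 4.17×10⁻⁹ A = 4.17 nA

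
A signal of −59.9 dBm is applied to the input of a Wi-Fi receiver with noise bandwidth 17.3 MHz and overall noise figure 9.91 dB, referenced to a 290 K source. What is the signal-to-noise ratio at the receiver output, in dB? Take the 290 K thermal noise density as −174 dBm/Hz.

Noise floor: N = −174 + 10 log₁₀(B) + NF
10 log₁₀(1.73×10⁷) = 72.38 dB
N = −174 + 72.38 + 9.91 = −91.71 dBm
SNR = P_sig − N = −59.9 − (−91.71) = 31.81 dB → 31.8 dB

31.8 dB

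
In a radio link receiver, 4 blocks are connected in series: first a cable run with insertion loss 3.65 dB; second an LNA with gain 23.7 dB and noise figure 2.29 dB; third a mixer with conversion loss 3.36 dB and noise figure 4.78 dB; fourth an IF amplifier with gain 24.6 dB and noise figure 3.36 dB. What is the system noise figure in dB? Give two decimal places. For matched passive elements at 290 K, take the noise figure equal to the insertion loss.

5.99 dB

Convert to linear (a loss of L dB is a gain of −L dB): F_i = 10^(NF_i/10), G_i = 10^(G_i,dB/10)
  Stage 1: F_1 = 10^(3.65/10) = 2.317, G_1 = 10^(−3.65/10) = 0.4315
  Stage 2: F_2 = 10^(2.29/10) = 1.694, G_2 = 10^(23.7/10) = 234.4
  Stage 3: F_3 = 10^(4.78/10) = 3.006, G_3 = 10^(−3.36/10) = 0.4613
  Stage 4: F_4 = 10^(3.36/10) = 2.168, G_4 = 10^(24.6/10) = 288.4
Friis cascade:
  F = 2.317 + (1.694 − 1)/0.4315 + (3.006 − 1)/101.2 + (2.168 − 1)/46.67 = 3.971
NF = 10 log₁₀(3.971) = 5.99 dB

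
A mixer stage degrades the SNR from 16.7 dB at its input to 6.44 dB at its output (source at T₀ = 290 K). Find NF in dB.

10.26 dB

NF (dB) = SNR_in(dB) − SNR_out(dB) when the source is at T₀
NF = 16.7 − 6.44 = 10.26 dB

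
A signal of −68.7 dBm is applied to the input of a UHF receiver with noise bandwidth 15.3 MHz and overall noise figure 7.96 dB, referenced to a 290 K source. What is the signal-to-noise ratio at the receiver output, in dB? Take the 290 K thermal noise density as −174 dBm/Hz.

25.5 dB

Noise floor: N = −174 + 10 log₁₀(B) + NF
10 log₁₀(1.53×10⁷) = 71.85 dB
N = −174 + 71.85 + 7.96 = −94.19 dBm
SNR = P_sig − N = −68.7 − (−94.19) = 25.49 dB → 25.5 dB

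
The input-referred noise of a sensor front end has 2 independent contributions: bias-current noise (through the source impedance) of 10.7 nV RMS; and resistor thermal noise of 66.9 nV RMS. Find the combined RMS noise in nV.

67.8 nV

Uncorrelated sources add in power (mean-square): V_tot = √(ΣV_i²)
V_tot = √[(1.07×10⁻⁸)² + (6.69×10⁻⁸)²] = 6.78×10⁻⁸ V = 67.8 nV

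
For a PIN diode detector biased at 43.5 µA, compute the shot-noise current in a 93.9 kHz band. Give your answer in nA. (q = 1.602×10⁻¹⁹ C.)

1.14 nA

I_n = √(2qI·B)
2qI·B = 2 × 1.602×10⁻¹⁹ × 4.35×10⁻⁵ × 9.39×10⁴ = 1.31×10⁻¹⁸ A²
I_n = √(1.31×10⁻¹⁸) = 1.14×10⁻⁹ A = 1.14 nA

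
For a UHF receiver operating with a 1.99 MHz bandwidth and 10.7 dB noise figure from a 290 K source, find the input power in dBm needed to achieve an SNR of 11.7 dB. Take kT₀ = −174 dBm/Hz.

−88.6 dBm

Sensitivity = −174 + 10 log₁₀(B) + NF + SNR_min
= −174 + 62.99 + 10.7 + 11.7
= −88.61 dBm → −88.6 dBm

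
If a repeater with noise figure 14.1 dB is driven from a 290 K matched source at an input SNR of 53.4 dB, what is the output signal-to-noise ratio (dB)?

By definition F = SNR_in/SNR_out, so in dB: SNR_out = SNR_in − NF
SNR_out = 53.4 − 14.1 = 39.3 dB

39.3 dB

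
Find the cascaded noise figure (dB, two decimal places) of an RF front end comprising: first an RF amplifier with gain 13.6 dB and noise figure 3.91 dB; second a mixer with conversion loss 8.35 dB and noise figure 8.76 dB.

4.39 dB

Convert to linear (a loss of L dB is a gain of −L dB): F_i = 10^(NF_i/10), G_i = 10^(G_i,dB/10)
  Stage 1: F_1 = 10^(3.91/10) = 2.460, G_1 = 10^(13.6/10) = 22.91
  Stage 2: F_2 = 10^(8.76/10) = 7.516, G_2 = 10^(−8.35/10) = 0.1462
Friis cascade:
  F = 2.460 + (7.516 − 1)/22.91 = 2.745
NF = 10 log₁₀(2.745) = 4.39 dB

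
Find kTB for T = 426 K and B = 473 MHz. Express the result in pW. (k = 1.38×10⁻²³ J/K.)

2.78 pW

P_n = kTB = 1.38×10⁻²³ × 426 × 4.73×10⁸ = 2.78×10⁻¹² W = 2.78 pW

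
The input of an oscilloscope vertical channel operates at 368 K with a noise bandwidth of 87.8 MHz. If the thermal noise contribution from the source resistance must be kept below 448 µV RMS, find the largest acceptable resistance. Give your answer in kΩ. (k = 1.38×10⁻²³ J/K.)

Johnson–Nyquist: V_n = √(4kTRB) ⇒ R = V_n² / (4kTB)
4kTB = 4 × 1.38×10⁻²³ × 368 × 8.78×10⁷ = 1.78×10⁻¹²
R = (4.48×10⁻⁴)² / 1.78×10⁻¹² = 1.13×10⁵ Ω = 113 kΩ

113 kΩ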